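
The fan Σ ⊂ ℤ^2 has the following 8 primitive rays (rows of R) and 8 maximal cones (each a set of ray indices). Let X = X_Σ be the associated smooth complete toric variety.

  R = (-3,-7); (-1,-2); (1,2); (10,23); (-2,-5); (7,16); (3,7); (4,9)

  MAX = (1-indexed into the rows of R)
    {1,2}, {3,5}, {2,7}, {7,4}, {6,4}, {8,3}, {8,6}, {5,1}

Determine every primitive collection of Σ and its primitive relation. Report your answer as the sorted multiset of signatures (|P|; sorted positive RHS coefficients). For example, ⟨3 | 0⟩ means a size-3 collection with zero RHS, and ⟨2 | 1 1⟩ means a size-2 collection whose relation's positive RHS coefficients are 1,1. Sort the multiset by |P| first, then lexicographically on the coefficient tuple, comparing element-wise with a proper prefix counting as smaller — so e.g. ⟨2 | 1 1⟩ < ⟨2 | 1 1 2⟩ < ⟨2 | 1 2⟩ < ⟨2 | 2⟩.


|primitive collections| = 20. Relations:

  {1,7}:  v_{1} + v_{7} = 0  so sig = ⟨2 | 0⟩
  {2,3}:  v_{2} + v_{3} = 0  so sig = ⟨2 | 0⟩
  {1,3}:  v_{1} + v_{3} = v_{5}  so sig = ⟨2 | 1⟩
  {1,4}:  v_{1} + v_{4} = v_{6}  so sig = ⟨2 | 1⟩
  {1,6}:  v_{1} + v_{6} = v_{8}  so sig = ⟨2 | 1⟩
  {1,8}:  v_{1} + v_{8} = v_{3}  so sig = ⟨2 | 1⟩
  {2,5}:  v_{2} + v_{5} = v_{1}  so sig = ⟨2 | 1⟩
  {2,8}:  v_{2} + v_{8} = v_{7}  so sig = ⟨2 | 1⟩
  {3,7}:  v_{3} + v_{7} = v_{8}  so sig = ⟨2 | 1⟩
  {5,7}:  v_{5} + v_{7} = v_{3}  so sig = ⟨2 | 1⟩
  {6,7}:  v_{6} + v_{7} = v_{4}  so sig = ⟨2 | 1⟩
  {7,8}:  v_{7} + v_{8} = v_{6}  so sig = ⟨2 | 1⟩
  {3,4}:  v_{3} + v_{4} = v_{6} + v_{8}  so sig = ⟨2 | 1 1⟩
  {5,6}:  v_{5} + v_{6} = v_{3} + v_{8}  so sig = ⟨2 | 1 1⟩
  {2,6}:  v_{2} + v_{6} = 2·v_{7}  so sig = ⟨2 | 2⟩
  {3,6}:  v_{3} + v_{6} = 2·v_{8}  so sig = ⟨2 | 2⟩
  {4,5}:  v_{4} + v_{5} = 2·v_{8}  so sig = ⟨2 | 2⟩
  {4,8}:  v_{4} + v_{8} = 2·v_{6}  so sig = ⟨2 | 2⟩
  {5,8}:  v_{5} + v_{8} = 2·v_{3}  so sig = ⟨2 | 2⟩
  {2,4}:  v_{2} + v_{4} = 3·v_{7}  so sig = ⟨2 | 3⟩

Sorted signature multiset PRS(X):
    |P|=2: 20 collections, coeffs (), (), (1), (1), (1), (1), (1), (1), (1), (1), (1), (1), (1,1), (1,1), (2), (2), (2), (2), (2), (3)


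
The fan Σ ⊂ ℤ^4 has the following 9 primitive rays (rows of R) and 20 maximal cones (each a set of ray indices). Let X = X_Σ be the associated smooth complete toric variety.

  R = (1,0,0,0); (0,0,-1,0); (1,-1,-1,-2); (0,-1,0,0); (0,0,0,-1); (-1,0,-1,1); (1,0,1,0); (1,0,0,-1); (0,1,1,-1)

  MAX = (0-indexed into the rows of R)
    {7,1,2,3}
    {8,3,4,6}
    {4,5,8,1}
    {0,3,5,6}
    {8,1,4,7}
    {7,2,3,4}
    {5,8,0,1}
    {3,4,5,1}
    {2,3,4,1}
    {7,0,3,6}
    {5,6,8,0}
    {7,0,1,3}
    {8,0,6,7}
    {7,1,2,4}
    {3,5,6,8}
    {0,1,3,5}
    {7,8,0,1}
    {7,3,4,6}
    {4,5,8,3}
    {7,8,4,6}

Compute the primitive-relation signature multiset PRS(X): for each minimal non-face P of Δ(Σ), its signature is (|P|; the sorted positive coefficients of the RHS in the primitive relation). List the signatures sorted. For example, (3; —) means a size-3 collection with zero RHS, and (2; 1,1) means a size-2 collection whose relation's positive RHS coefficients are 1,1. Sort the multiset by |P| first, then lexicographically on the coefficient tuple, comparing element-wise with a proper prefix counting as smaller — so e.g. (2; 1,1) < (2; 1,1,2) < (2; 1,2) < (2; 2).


12 minimal non-faces of Δ(Σ) (on 9 rays):

  P = {0,4}:  v_{0} + v_{4} = v_{7}  →  sig = (2; 1)
  P = {1,6}:  v_{1} + v_{6} = v_{0}  →  sig = (2; 1)
  P = {5,7}:  v_{5} + v_{7} = v_{1}  →  sig = (2; 1)
  P = {0,2}:  v_{0} + v_{2} = v_{1} + v_{3} + 2·v_{7}  →  sig = (2; 1,1,2)
  P = {2,5}:  v_{2} + v_{5} = 2·v_{1} + v_{3} + v_{4}  →  sig = (2; 1,1,2)
  P = {2,6}:  v_{2} + v_{6} = v_{3} + 2·v_{7}  →  sig = (2; 1,2)
  P = {2,8}:  v_{2} + v_{8} = 2·v_{4} + v_{7}  →  sig = (2; 1,2)
  P = {4,5,6}:  v_{4} + v_{5} + v_{6} = 0  →  sig = (3; —)
  P = {1,3,8}:  v_{1} + v_{3} + v_{8} = v_{4}  →  sig = (3; 1)
  P = {0,3,8}:  v_{0} + v_{3} + v_{8} = v_{4} + v_{6}  →  sig = (3; 1,1)
  P = {3,7,8}:  v_{3} + v_{7} + v_{8} = 2·v_{4} + v_{6}  →  sig = (3; 1,2)
  P = {1,3,4,7}:  v_{1} + v_{3} + v_{4} + v_{7} = v_{2}  →  sig = (4; 1)

Sorted signature multiset PRS(X):
[(2; 1), (2; 1), (2; 1), (2; 1,1,2), (2; 1,1,2), (2; 1,2), (2; 1,2), (3; —), (3; 1), (3; 1,1), (3; 1,2), (4; 1)]


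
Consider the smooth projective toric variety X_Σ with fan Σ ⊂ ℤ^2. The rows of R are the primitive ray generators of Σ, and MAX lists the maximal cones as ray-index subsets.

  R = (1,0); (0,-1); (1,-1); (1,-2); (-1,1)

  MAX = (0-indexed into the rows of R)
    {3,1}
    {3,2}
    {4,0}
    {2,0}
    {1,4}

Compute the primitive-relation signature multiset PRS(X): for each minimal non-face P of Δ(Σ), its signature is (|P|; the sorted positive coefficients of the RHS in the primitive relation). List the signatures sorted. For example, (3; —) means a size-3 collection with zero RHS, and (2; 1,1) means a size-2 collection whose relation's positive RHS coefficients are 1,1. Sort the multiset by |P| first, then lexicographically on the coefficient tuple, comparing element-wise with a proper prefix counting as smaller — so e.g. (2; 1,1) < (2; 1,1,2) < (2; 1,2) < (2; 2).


Σ has 5 primitive collections:

  {2,4}:  v_{2} + v_{4} = 0  ⟹  sig = (2; —)
  {0,1}:  v_{0} + v_{1} = v_{2}  ⟹  sig = (2; 1)
  {1,2}:  v_{1} + v_{2} = v_{3}  ⟹  sig = (2; 1)
  {3,4}:  v_{3} + v_{4} = v_{1}  ⟹  sig = (2; 1)
  {0,3}:  v_{0} + v_{3} = 2·v_{2}  ⟹  sig = (2; 2)

Signatures (|P|; sorted positive RHS coefficients), sorted:
[(2; —), (2; 1), (2; 1), (2; 1), (2; 2)]


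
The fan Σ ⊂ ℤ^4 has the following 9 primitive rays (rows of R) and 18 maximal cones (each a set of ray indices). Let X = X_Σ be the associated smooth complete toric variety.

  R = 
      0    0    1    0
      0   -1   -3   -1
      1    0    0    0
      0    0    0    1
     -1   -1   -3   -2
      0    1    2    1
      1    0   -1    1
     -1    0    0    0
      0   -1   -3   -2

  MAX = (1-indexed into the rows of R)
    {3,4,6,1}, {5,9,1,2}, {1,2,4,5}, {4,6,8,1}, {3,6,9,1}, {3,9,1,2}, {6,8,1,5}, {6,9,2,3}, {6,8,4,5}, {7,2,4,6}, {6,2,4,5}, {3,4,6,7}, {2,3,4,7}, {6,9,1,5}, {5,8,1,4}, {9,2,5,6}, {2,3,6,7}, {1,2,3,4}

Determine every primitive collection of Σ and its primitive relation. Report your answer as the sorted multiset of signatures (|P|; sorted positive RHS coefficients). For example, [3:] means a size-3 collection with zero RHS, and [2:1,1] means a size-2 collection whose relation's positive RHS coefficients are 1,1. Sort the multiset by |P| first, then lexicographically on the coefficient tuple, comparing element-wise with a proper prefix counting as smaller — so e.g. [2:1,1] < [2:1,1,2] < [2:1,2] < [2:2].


|primitive collections| = 12. Relations:

  P={3,8}:  v_{3} + v_{8} = 0 — sig = [2:]
  P={3,5}:  v_{3} + v_{5} = v_{9} — sig = [2:1]
  P={4,9}:  v_{4} + v_{9} = v_{2} — sig = [2:1]
  P={8,9}:  v_{8} + v_{9} = v_{5} — sig = [2:1]
  P={1,7}:  v_{1} + v_{7} = v_{3} + v_{4} — sig = [2:1,1]
  P={2,8}:  v_{2} + v_{8} = v_{4} + v_{5} — sig = [2:1,1]
  P={7,8}:  v_{7} + v_{8} = v_{2} + v_{4} + v_{6} — sig = [2:1,1,1]
  P={7,9}:  v_{7} + v_{9} = 2·v_{2} + v_{3} + v_{6} — sig = [2:1,1,2]
  P={5,7}:  v_{5} + v_{7} = 2·v_{2} + v_{6} — sig = [2:1,2]
  P={1,2,6}:  v_{1} + v_{2} + v_{6} = 0 — sig = [3:]
  P={1,4,5,6}:  v_{1} + v_{4} + v_{5} + v_{6} = v_{8} — sig = [4:1]
  P={2,3,4,6}:  v_{2} + v_{3} + v_{4} + v_{6} = v_{7} — sig = [4:1]

Signatures (|P|; sorted positive RHS coefficients), sorted:
    |P|=2: 9 collections, coeffs (), (1), (1), (1), (1,1), (1,1), (1,1,1), (1,1,2), (1,2)
    |P|=3: 1 collection, coeffs ()
    |P|=4: 2 collections, coeffs (1), (1)


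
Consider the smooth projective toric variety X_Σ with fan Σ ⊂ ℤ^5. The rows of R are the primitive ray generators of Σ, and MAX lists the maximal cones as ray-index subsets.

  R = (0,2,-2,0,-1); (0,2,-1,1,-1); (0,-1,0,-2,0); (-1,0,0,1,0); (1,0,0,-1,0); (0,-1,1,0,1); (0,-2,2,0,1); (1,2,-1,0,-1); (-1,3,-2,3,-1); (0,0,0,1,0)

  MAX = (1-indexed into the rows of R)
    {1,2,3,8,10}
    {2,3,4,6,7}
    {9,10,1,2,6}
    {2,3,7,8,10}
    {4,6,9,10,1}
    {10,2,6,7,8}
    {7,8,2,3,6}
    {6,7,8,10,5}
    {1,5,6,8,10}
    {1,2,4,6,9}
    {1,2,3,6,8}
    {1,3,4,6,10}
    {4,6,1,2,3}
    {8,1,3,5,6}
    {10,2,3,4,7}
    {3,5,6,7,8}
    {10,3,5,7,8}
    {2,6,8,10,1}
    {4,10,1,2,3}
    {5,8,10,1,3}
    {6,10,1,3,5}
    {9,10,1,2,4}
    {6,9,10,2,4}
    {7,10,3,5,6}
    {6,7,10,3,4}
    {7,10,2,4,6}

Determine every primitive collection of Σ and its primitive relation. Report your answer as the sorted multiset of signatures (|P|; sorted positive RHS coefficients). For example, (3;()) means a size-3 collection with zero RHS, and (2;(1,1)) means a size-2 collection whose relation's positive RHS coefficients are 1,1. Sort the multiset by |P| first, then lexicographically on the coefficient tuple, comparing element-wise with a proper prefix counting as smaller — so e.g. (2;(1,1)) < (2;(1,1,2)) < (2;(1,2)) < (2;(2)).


The 11 primitive collections of Σ (r=10, n=5):

  P = {1,7}:  v_{1} + v_{7} = 0  so sig = (2;())
  P = {4,5}:  v_{4} + v_{5} = 0  so sig = (2;())
  P = {2,5}:  v_{2} + v_{5} = v_{8}  so sig = (2;(1))
  P = {4,8}:  v_{4} + v_{8} = v_{2}  so sig = (2;(1))
  P = {3,9}:  v_{3} + v_{9} = v_{1} + v_{4}  so sig = (2;(1,1))
  P = {5,9}:  v_{5} + v_{9} = v_{1} + v_{2} + v_{6} + v_{10}  so sig = (2;(1,1,1,1))
  P = {7,9}:  v_{7} + v_{9} = v_{2} + v_{4} + v_{6} + v_{10}  so sig = (2;(1,1,1,1))
  P = {8,9}:  v_{8} + v_{9} = v_{1} + 2·v_{2} + v_{6} + v_{10}  so sig = (2;(1,1,1,2))
  P = {2,3,6,10}:  v_{2} + v_{3} + v_{6} + v_{10} = 0  so sig = (4;())
  P = {3,6,8,10}:  v_{3} + v_{6} + v_{8} + v_{10} = v_{5}  so sig = (4;(1))
  P = {1,2,4,6,10}:  v_{1} + v_{2} + v_{4} + v_{6} + v_{10} = v_{9}  so sig = (5;(1))

so the primitive-relation signature multiset is
{ (2;()) ×2,  (2;(1)) ×2,  (2;(1,1)),  (2;(1,1,1,1)) ×2,  (2;(1,1,1,2)),  (4;()),  (4;(1)),  (5;(1)) }


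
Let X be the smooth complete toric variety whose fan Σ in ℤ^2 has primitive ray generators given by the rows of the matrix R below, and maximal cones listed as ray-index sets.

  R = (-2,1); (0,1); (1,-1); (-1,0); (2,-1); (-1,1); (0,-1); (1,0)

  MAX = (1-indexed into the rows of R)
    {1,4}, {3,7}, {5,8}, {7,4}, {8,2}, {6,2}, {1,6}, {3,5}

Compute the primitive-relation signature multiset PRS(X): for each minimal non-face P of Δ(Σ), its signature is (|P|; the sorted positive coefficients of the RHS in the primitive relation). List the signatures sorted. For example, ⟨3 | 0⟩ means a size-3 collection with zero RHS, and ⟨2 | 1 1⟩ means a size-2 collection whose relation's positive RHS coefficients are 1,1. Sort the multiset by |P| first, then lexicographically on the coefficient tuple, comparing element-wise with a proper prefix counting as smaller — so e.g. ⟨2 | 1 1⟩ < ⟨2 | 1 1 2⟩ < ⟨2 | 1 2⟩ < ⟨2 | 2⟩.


The 20 primitive collections of Σ (r=8, n=2):

  • {1,5}:  v_{1} + v_{5} = 0  so sig = ⟨2 | 0⟩
  • {2,7}:  v_{2} + v_{7} = 0  so sig = ⟨2 | 0⟩
  • {3,6}:  v_{3} + v_{6} = 0  so sig = ⟨2 | 0⟩
  • {4,8}:  v_{4} + v_{8} = 0  so sig = ⟨2 | 0⟩
  • {1,3}:  v_{1} + v_{3} = v_{4}  so sig = ⟨2 | 1⟩
  • {1,8}:  v_{1} + v_{8} = v_{6}  so sig = ⟨2 | 1⟩
  • {2,3}:  v_{2} + v_{3} = v_{8}  so sig = ⟨2 | 1⟩
  • {2,4}:  v_{2} + v_{4} = v_{6}  so sig = ⟨2 | 1⟩
  • {3,4}:  v_{3} + v_{4} = v_{7}  so sig = ⟨2 | 1⟩
  • {3,8}:  v_{3} + v_{8} = v_{5}  so sig = ⟨2 | 1⟩
  • {4,5}:  v_{4} + v_{5} = v_{3}  so sig = ⟨2 | 1⟩
  • {4,6}:  v_{4} + v_{6} = v_{1}  so sig = ⟨2 | 1⟩
  • {5,6}:  v_{5} + v_{6} = v_{8}  so sig = ⟨2 | 1⟩
  • {6,7}:  v_{6} + v_{7} = v_{4}  so sig = ⟨2 | 1⟩
  • {6,8}:  v_{6} + v_{8} = v_{2}  so sig = ⟨2 | 1⟩
  • {7,8}:  v_{7} + v_{8} = v_{3}  so sig = ⟨2 | 1⟩
  • {1,2}:  v_{1} + v_{2} = 2·v_{6}  so sig = ⟨2 | 2⟩
  • {1,7}:  v_{1} + v_{7} = 2·v_{4}  so sig = ⟨2 | 2⟩
  • {2,5}:  v_{2} + v_{5} = 2·v_{8}  so sig = ⟨2 | 2⟩
  • {5,7}:  v_{5} + v_{7} = 2·v_{3}  so sig = ⟨2 | 2⟩

Signatures (|P|; sorted positive RHS coefficients), sorted:
    ⟨2 | 0⟩
    ⟨2 | 0⟩
    ⟨2 | 0⟩
    ⟨2 | 0⟩
    ⟨2 | 1⟩
    ⟨2 | 1⟩
    ⟨2 | 1⟩
    ⟨2 | 1⟩
    ⟨2 | 1⟩
    ⟨2 | 1⟩
    ⟨2 | 1⟩
    ⟨2 | 1⟩
    ⟨2 | 1⟩
    ⟨2 | 1⟩
    ⟨2 | 1⟩
    ⟨2 | 1⟩
    ⟨2 | 2⟩
    ⟨2 | 2⟩
    ⟨2 | 2⟩
    ⟨2 | 2⟩


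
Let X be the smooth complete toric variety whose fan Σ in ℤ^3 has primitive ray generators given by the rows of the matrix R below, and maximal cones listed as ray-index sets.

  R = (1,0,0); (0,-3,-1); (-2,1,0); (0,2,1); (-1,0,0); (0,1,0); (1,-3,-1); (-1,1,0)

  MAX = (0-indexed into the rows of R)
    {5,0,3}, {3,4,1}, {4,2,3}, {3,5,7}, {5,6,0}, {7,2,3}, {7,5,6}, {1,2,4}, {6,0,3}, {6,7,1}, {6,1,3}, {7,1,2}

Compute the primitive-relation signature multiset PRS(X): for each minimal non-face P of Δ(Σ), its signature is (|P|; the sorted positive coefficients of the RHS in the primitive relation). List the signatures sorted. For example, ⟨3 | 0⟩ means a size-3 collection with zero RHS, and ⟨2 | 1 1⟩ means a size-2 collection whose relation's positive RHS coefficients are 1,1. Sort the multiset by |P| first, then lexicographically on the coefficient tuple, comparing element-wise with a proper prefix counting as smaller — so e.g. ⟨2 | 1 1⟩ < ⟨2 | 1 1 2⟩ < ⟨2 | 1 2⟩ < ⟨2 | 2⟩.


Δ(Σ) — 8 vertices, 14 min non-faces:

  P={0,4}:  v_{0} + v_{4} = 0  so sig = ⟨2 | 0⟩
  P={0,1}:  v_{0} + v_{1} = v_{6}  so sig = ⟨2 | 1⟩
  P={0,2}:  v_{0} + v_{2} = v_{7}  so sig = ⟨2 | 1⟩
  P={0,7}:  v_{0} + v_{7} = v_{5}  so sig = ⟨2 | 1⟩
  P={4,5}:  v_{4} + v_{5} = v_{7}  so sig = ⟨2 | 1⟩
  P={4,6}:  v_{4} + v_{6} = v_{1}  so sig = ⟨2 | 1⟩
  P={4,7}:  v_{4} + v_{7} = v_{2}  so sig = ⟨2 | 1⟩
  P={1,5}:  v_{1} + v_{5} = v_{6} + v_{7}  so sig = ⟨2 | 1 1⟩
  P={2,6}:  v_{2} + v_{6} = v_{1} + v_{7}  so sig = ⟨2 | 1 1⟩
  P={2,5}:  v_{2} + v_{5} = 2·v_{7}  so sig = ⟨2 | 2⟩
  P={3,6,7}:  v_{3} + v_{6} + v_{7} = 0  so sig = ⟨3 | 0⟩
  P={1,3,7}:  v_{1} + v_{3} + v_{7} = v_{4}  so sig = ⟨3 | 1⟩
  P={3,5,6}:  v_{3} + v_{5} + v_{6} = v_{0}  so sig = ⟨3 | 1⟩
  P={1,2,3}:  v_{1} + v_{2} + v_{3} = 2·v_{4}  so sig = ⟨3 | 2⟩

so the primitive-relation signature multiset is
{ ⟨2 | 0⟩,  ⟨2 | 1⟩ ×6,  ⟨2 | 1 1⟩ ×2,  ⟨2 | 2⟩,  ⟨3 | 0⟩,  ⟨3 | 1⟩ ×2,  ⟨3 | 2⟩ }


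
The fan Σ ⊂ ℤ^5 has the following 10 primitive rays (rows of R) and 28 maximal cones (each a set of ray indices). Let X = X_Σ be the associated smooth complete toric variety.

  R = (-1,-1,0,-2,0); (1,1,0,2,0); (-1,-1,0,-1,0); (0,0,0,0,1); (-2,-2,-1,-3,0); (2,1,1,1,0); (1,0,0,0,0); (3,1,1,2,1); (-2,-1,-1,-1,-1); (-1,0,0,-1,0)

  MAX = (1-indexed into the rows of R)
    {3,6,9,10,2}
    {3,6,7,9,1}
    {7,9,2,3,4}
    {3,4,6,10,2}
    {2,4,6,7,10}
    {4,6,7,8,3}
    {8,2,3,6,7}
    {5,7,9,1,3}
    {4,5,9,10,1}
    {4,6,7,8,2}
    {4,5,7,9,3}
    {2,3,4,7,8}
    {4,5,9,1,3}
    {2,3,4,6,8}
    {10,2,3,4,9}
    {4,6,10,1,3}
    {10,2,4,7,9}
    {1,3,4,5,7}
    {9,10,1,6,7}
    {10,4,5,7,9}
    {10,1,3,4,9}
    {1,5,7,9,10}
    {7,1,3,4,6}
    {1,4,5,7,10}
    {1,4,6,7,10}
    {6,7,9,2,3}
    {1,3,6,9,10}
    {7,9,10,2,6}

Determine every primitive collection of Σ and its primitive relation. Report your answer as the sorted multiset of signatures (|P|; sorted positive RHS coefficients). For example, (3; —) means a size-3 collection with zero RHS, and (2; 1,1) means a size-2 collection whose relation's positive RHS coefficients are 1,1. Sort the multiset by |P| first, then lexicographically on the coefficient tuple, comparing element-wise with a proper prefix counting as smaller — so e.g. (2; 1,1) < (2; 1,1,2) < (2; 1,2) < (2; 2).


Δ(Σ) — 10 vertices, 12 min non-faces:

  {1,2}:  v_{1} + v_{2} = 0 ; sig = (2; —)
  {5,6}:  v_{5} + v_{6} = v_{1} + v_{7} ; sig = (2; 1,1)
  {8,10}:  v_{8} + v_{10} = v_{4} + v_{6} ; sig = (2; 1,1)
  {2,5}:  v_{2} + v_{5} = v_{4} + v_{7} + v_{9} ; sig = (2; 1,1,1)
  {8,9}:  v_{8} + v_{9} = v_{2} + v_{3} + v_{7} ; sig = (2; 1,1,1)
  {1,8}:  v_{1} + v_{8} = v_{3} + v_{4} + v_{6} + v_{7} ; sig = (2; 1,1,1,1)
  {5,8}:  v_{5} + v_{8} = v_{3} + v_{4} + 2·v_{7} ; sig = (2; 1,1,2)
  {4,6,9}:  v_{4} + v_{6} + v_{9} = 0 ; sig = (3; —)
  {3,7,10}:  v_{3} + v_{7} + v_{10} = v_{1} ; sig = (3; 1)
  {3,5,10}:  v_{3} + v_{5} + v_{10} = 2·v_{1} + v_{4} + v_{9} ; sig = (3; 1,1,2)
  {1,4,7,9}:  v_{1} + v_{4} + v_{7} + v_{9} = v_{5} ; sig = (4; 1)
  {2,3,4,6,7}:  v_{2} + v_{3} + v_{4} + v_{6} + v_{7} = v_{8} ; sig = (5; 1)

so the primitive-relation signature multiset is
[(2; —), (2; 1,1), (2; 1,1), (2; 1,1,1), (2; 1,1,1), (2; 1,1,1,1), (2; 1,1,2), (3; —), (3; 1), (3; 1,1,2), (4; 1), (5; 1)]


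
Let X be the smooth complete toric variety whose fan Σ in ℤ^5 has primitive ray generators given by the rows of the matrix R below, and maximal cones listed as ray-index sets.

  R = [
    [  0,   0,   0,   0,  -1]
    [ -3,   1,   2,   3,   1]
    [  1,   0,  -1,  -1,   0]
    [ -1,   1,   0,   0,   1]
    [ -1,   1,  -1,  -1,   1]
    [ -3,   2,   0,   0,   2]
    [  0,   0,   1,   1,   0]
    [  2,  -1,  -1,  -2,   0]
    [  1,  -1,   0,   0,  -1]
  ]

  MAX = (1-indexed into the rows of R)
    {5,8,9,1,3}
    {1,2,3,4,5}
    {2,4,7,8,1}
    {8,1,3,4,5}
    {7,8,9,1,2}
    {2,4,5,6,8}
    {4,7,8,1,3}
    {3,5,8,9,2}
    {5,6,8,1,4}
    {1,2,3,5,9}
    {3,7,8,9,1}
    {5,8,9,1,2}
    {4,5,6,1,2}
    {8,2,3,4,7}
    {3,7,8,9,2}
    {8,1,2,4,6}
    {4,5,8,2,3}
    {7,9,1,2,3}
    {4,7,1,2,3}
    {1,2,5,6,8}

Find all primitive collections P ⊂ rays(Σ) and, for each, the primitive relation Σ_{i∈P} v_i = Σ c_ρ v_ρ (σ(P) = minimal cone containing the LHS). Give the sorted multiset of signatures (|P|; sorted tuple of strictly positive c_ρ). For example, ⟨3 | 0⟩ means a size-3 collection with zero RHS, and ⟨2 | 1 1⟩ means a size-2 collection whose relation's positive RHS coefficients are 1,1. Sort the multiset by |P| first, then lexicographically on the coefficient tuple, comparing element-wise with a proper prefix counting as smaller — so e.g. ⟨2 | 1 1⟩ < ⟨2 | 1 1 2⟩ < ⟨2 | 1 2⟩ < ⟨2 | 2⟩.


Minimal non-faces — 7 found among 9 rays, 20 max cones:

  • {4,9}:  v_{4} + v_{9} = 0  ⟹  sig = ⟨2 | 0⟩
  • {5,7}:  v_{5} + v_{7} = v_{4}  ⟹  sig = ⟨2 | 1⟩
  • {3,6}:  v_{3} + v_{6} = v_{4} + v_{5}  ⟹  sig = ⟨2 | 1 1⟩
  • {6,9}:  v_{6} + v_{9} = v_{1} + v_{2} + v_{5} + v_{8}  ⟹  sig = ⟨2 | 1 1 1 1⟩
  • {6,7}:  v_{6} + v_{7} = v_{1} + v_{2} + 2·v_{4} + v_{8}  ⟹  sig = ⟨2 | 1 1 1 2⟩
  • {1,2,3,8}:  v_{1} + v_{2} + v_{3} + v_{8} = 0  ⟹  sig = ⟨4 | 0⟩
  • {1,2,4,5,8}:  v_{1} + v_{2} + v_{4} + v_{5} + v_{8} = v_{6}  ⟹  sig = ⟨5 | 1⟩

Sorted signature multiset PRS(X):
[⟨2 | 0⟩, ⟨2 | 1⟩, ⟨2 | 1 1⟩, ⟨2 | 1 1 1 1⟩, ⟨2 | 1 1 1 2⟩, ⟨4 | 0⟩, ⟨5 | 1⟩]


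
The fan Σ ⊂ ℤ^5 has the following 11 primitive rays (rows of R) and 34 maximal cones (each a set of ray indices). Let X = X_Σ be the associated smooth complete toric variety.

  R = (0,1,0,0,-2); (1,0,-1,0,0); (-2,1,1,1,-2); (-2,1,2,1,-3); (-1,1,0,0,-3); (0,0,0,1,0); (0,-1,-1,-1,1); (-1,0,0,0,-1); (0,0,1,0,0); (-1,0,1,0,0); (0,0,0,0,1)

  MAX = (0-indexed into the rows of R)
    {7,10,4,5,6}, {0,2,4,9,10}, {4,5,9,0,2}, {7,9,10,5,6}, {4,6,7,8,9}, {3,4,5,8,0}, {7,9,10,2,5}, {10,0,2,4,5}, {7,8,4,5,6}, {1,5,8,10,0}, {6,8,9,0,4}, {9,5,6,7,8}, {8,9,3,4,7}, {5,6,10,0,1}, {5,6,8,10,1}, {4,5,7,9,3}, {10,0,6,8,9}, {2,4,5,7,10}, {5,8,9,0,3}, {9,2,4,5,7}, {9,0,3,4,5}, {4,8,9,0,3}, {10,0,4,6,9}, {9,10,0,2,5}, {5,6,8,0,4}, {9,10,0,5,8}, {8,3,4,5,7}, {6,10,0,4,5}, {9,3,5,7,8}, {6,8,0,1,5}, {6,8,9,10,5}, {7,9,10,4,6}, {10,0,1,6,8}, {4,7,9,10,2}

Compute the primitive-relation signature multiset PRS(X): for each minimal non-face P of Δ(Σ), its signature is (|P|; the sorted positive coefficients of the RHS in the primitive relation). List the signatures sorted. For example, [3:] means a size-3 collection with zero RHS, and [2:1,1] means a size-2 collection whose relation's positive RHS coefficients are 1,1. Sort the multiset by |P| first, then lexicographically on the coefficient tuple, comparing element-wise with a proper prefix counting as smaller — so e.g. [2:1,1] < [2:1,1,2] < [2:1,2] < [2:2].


Primitive collections (18):

  {1,9}:  v_{1} + v_{9} = 0  →  sig = [2:]
  {0,7}:  v_{0} + v_{7} = v_{4}  →  sig = [2:1]
  {1,2}:  v_{1} + v_{2} = v_{4} + v_{5} + v_{10}  →  sig = [2:1,1,1]
  {1,3}:  v_{1} + v_{3} = v_{4} + v_{5} + v_{8}  →  sig = [2:1,1,1]
  {1,7}:  v_{1} + v_{7} = v_{0} + v_{5} + v_{6}  →  sig = [2:1,1,1]
  {1,4}:  v_{1} + v_{4} = 2·v_{0} + v_{5} + v_{6}  →  sig = [2:1,1,2]
  {2,8}:  v_{2} + v_{8} = v_{0} + v_{5} + 2·v_{9}  →  sig = [2:1,1,2]
  {3,10}:  v_{3} + v_{10} = v_{0} + v_{5} + 2·v_{9}  →  sig = [2:1,1,2]
  {2,3}:  v_{2} + v_{3} = v_{0} + v_{4} + 2·v_{5} + 3·v_{9}  →  sig = [2:1,1,2,3]
  {2,6}:  v_{2} + v_{6} = 2·v_{7} + v_{10}  →  sig = [2:1,2]
  {3,6}:  v_{3} + v_{6} = 2·v_{7} + v_{8}  →  sig = [2:1,2]
  {7,8,10}:  v_{7} + v_{8} + v_{10} = v_{9}  →  sig = [3:1]
  {4,8,10}:  v_{4} + v_{8} + v_{10} = v_{0} + v_{9}  →  sig = [3:1,1]
  {0,5,6,9}:  v_{0} + v_{5} + v_{6} + v_{9} = v_{7}  →  sig = [4:1]
  {4,5,8,9}:  v_{4} + v_{5} + v_{8} + v_{9} = v_{3}  →  sig = [4:1]
  {4,5,9,10}:  v_{4} + v_{5} + v_{9} + v_{10} = v_{2}  →  sig = [4:1]
  {4,5,6,9}:  v_{4} + v_{5} + v_{6} + v_{9} = 2·v_{7}  →  sig = [4:2]
  {0,5,6,8,10}:  v_{0} + v_{5} + v_{6} + v_{8} + v_{10} = 0  →  sig = [5:]

so the primitive-relation signature multiset is
[[2:], [2:1], [2:1,1,1], [2:1,1,1], [2:1,1,1], [2:1,1,2], [2:1,1,2], [2:1,1,2], [2:1,1,2,3], [2:1,2], [2:1,2], [3:1], [3:1,1], [4:1], [4:1], [4:1], [4:2], [5:]]


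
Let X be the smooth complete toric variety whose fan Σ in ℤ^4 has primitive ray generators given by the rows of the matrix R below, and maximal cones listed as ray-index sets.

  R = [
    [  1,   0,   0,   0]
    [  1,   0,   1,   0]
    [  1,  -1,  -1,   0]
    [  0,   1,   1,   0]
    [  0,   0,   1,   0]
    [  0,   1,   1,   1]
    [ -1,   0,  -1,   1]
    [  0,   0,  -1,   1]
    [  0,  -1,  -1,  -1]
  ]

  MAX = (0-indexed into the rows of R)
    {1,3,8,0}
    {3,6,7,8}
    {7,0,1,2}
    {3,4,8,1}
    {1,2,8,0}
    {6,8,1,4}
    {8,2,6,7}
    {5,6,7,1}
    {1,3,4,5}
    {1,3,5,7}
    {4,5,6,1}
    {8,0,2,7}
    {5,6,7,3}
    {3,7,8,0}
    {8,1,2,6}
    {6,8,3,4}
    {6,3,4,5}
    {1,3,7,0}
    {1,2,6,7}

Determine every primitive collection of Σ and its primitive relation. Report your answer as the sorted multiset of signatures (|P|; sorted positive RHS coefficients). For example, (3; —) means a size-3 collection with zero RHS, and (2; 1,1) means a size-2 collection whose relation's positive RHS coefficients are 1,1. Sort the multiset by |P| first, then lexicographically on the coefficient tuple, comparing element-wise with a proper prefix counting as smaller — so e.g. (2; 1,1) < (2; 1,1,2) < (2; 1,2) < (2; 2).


|primitive collections| = 10. Relations:

  • {5,8}:  v_{5} + v_{8} = 0  →  sig = (2; —)
  • {0,4}:  v_{0} + v_{4} = v_{1}  →  sig = (2; 1)
  • {0,6}:  v_{0} + v_{6} = v_{7}  →  sig = (2; 1)
  • {2,3}:  v_{2} + v_{3} = v_{0}  →  sig = (2; 1)
  • {2,5}:  v_{2} + v_{5} = v_{1} + v_{7}  →  sig = (2; 1,1)
  • {4,7}:  v_{4} + v_{7} = v_{1} + v_{6}  →  sig = (2; 1,1)
  • {0,5}:  v_{0} + v_{5} = v_{1} + v_{3} + v_{7}  →  sig = (2; 1,1,1)
  • {2,4}:  v_{2} + v_{4} = 2·v_{1} + v_{6} + v_{8}  →  sig = (2; 1,1,2)
  • {1,3,6}:  v_{1} + v_{3} + v_{6} = v_{5}  →  sig = (3; 1)
  • {1,7,8}:  v_{1} + v_{7} + v_{8} = v_{2}  →  sig = (3; 1)

so the primitive-relation signature multiset is
{ (2; —),  (2; 1) ×3,  (2; 1,1) ×2,  (2; 1,1,1),  (2; 1,1,2),  (3; 1) ×2 }


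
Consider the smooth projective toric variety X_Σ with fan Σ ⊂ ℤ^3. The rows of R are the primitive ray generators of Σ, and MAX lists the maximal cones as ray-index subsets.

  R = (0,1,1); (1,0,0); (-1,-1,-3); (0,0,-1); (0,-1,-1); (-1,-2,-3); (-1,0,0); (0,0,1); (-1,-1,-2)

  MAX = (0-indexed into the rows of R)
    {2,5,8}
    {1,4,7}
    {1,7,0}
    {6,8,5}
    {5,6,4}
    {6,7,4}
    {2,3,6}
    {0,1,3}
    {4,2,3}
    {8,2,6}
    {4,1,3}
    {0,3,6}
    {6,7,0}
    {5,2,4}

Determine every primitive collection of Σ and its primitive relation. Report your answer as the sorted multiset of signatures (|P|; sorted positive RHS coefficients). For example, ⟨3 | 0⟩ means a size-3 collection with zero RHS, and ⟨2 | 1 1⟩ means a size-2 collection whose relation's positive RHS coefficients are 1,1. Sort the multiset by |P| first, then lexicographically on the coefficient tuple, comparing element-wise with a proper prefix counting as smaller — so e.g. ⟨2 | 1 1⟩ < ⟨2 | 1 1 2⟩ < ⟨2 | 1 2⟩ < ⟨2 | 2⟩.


Δ(Σ) — 9 vertices, 18 min non-faces:

  P={0,4}:  v_{0} + v_{4} = 0  so sig = ⟨2 | 0⟩
  P={1,6}:  v_{1} + v_{6} = 0  so sig = ⟨2 | 0⟩
  P={3,7}:  v_{3} + v_{7} = 0  so sig = ⟨2 | 0⟩
  P={0,5}:  v_{0} + v_{5} = v_{8}  so sig = ⟨2 | 1⟩
  P={2,7}:  v_{2} + v_{7} = v_{8}  so sig = ⟨2 | 1⟩
  P={3,8}:  v_{3} + v_{8} = v_{2}  so sig = ⟨2 | 1⟩
  P={4,8}:  v_{4} + v_{8} = v_{5}  so sig = ⟨2 | 1⟩
  P={0,8}:  v_{0} + v_{8} = v_{3} + v_{6}  so sig = ⟨2 | 1 1⟩
  P={1,8}:  v_{1} + v_{8} = v_{3} + v_{4}  so sig = ⟨2 | 1 1⟩
  P={3,5}:  v_{3} + v_{5} = v_{2} + v_{4}  so sig = ⟨2 | 1 1⟩
  P={7,8}:  v_{7} + v_{8} = v_{4} + v_{6}  so sig = ⟨2 | 1 1⟩
  P={0,2}:  v_{0} + v_{2} = 2·v_{3} + v_{6}  so sig = ⟨2 | 1 2⟩
  P={1,2}:  v_{1} + v_{2} = 2·v_{3} + v_{4}  so sig = ⟨2 | 1 2⟩
  P={1,5}:  v_{1} + v_{5} = v_{3} + 2·v_{4}  so sig = ⟨2 | 1 2⟩
  P={5,7}:  v_{5} + v_{7} = 2·v_{4} + v_{6}  so sig = ⟨2 | 1 2⟩
  P={3,4,6}:  v_{3} + v_{4} + v_{6} = v_{8}  so sig = ⟨3 | 1⟩
  P={2,4,6}:  v_{2} + v_{4} + v_{6} = 2·v_{8}  so sig = ⟨3 | 2⟩
  P={2,5,6}:  v_{2} + v_{5} + v_{6} = 3·v_{8}  so sig = ⟨3 | 3⟩

Hence PRS(X_Σ) =
{ ⟨2 | 0⟩ ×3,  ⟨2 | 1⟩ ×4,  ⟨2 | 1 1⟩ ×4,  ⟨2 | 1 2⟩ ×4,  ⟨3 | 1⟩,  ⟨3 | 2⟩,  ⟨3 | 3⟩ }


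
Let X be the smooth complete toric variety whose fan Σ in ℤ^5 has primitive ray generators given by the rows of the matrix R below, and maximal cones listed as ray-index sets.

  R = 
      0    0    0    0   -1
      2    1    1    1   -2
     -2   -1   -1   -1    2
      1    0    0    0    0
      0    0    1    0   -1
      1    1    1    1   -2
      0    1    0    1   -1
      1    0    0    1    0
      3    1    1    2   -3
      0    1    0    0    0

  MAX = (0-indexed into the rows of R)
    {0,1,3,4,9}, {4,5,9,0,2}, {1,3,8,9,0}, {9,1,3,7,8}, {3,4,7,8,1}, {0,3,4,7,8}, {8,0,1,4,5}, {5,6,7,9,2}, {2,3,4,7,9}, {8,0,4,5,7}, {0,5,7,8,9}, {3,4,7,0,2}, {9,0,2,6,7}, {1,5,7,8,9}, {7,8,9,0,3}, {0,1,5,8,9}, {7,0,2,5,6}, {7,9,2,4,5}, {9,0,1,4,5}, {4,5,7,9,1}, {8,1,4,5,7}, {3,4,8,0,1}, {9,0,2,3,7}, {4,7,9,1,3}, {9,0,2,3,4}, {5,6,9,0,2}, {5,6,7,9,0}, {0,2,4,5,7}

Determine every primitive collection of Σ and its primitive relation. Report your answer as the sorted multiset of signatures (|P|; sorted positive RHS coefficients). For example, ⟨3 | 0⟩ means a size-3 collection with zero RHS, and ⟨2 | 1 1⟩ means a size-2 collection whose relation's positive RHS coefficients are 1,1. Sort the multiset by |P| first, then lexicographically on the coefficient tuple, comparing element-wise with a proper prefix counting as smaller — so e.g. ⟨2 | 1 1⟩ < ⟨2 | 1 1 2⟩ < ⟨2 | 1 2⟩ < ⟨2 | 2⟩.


|primitive collections| = 11. Relations:

  • {1,2}:  v_{1} + v_{2} = 0  ⟹  sig = ⟨2 | 0⟩
  • {3,5}:  v_{3} + v_{5} = v_{1}  ⟹  sig = ⟨2 | 1⟩
  • {2,8}:  v_{2} + v_{8} = v_{0} + v_{7}  ⟹  sig = ⟨2 | 1 1⟩
  • {3,6}:  v_{3} + v_{6} = v_{0} + v_{7} + v_{9}  ⟹  sig = ⟨2 | 1 1 1⟩
  • {1,6}:  v_{1} + v_{6} = v_{0} + v_{5} + v_{7} + v_{9}  ⟹  sig = ⟨2 | 1 1 1 1⟩
  • {6,8}:  v_{6} + v_{8} = 2·v_{0} + v_{5} + 2·v_{7} + v_{9}  ⟹  sig = ⟨2 | 1 1 2 2⟩
  • {4,6}:  v_{4} + v_{6} = v_{2} + 2·v_{5}  ⟹  sig = ⟨2 | 1 2⟩
  • {0,1,7}:  v_{0} + v_{1} + v_{7} = v_{8}  ⟹  sig = ⟨3 | 1⟩
  • {4,8,9}:  v_{4} + v_{8} + v_{9} = v_{1} + v_{5}  ⟹  sig = ⟨3 | 1 1⟩
  • {0,4,7,9}:  v_{0} + v_{4} + v_{7} + v_{9} = v_{5}  ⟹  sig = ⟨4 | 1⟩
  • {0,2,5,7,9}:  v_{0} + v_{2} + v_{5} + v_{7} + v_{9} = v_{6}  ⟹  sig = ⟨5 | 1⟩

Hence PRS(X_Σ) =
[⟨2 | 0⟩, ⟨2 | 1⟩, ⟨2 | 1 1⟩, ⟨2 | 1 1 1⟩, ⟨2 | 1 1 1 1⟩, ⟨2 | 1 1 2 2⟩, ⟨2 | 1 2⟩, ⟨3 | 1⟩, ⟨3 | 1 1⟩, ⟨4 | 1⟩, ⟨5 | 1⟩]


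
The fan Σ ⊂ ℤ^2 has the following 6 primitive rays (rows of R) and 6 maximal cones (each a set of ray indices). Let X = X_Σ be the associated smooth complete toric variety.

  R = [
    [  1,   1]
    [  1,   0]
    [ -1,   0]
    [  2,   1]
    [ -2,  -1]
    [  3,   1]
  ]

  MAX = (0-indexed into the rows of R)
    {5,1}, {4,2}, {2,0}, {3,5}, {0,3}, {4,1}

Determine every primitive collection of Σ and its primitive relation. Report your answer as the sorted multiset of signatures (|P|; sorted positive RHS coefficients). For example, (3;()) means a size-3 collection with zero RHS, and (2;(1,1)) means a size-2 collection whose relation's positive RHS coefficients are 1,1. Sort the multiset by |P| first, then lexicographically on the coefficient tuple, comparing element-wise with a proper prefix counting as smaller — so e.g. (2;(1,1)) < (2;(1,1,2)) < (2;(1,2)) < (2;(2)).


Σ has 9 primitive collections:

  P = {1,2}:  v_{1} + v_{2} = 0  so sig = (2;())
  P = {3,4}:  v_{3} + v_{4} = 0  so sig = (2;())
  P = {0,1}:  v_{0} + v_{1} = v_{3}  so sig = (2;(1))
  P = {0,4}:  v_{0} + v_{4} = v_{2}  so sig = (2;(1))
  P = {1,3}:  v_{1} + v_{3} = v_{5}  so sig = (2;(1))
  P = {2,3}:  v_{2} + v_{3} = v_{0}  so sig = (2;(1))
  P = {2,5}:  v_{2} + v_{5} = v_{3}  so sig = (2;(1))
  P = {4,5}:  v_{4} + v_{5} = v_{1}  so sig = (2;(1))
  P = {0,5}:  v_{0} + v_{5} = 2·v_{3}  so sig = (2;(2))

Hence PRS(X_Σ) =
[(2;()), (2;()), (2;(1)), (2;(1)), (2;(1)), (2;(1)), (2;(1)), (2;(1)), (2;(2))]


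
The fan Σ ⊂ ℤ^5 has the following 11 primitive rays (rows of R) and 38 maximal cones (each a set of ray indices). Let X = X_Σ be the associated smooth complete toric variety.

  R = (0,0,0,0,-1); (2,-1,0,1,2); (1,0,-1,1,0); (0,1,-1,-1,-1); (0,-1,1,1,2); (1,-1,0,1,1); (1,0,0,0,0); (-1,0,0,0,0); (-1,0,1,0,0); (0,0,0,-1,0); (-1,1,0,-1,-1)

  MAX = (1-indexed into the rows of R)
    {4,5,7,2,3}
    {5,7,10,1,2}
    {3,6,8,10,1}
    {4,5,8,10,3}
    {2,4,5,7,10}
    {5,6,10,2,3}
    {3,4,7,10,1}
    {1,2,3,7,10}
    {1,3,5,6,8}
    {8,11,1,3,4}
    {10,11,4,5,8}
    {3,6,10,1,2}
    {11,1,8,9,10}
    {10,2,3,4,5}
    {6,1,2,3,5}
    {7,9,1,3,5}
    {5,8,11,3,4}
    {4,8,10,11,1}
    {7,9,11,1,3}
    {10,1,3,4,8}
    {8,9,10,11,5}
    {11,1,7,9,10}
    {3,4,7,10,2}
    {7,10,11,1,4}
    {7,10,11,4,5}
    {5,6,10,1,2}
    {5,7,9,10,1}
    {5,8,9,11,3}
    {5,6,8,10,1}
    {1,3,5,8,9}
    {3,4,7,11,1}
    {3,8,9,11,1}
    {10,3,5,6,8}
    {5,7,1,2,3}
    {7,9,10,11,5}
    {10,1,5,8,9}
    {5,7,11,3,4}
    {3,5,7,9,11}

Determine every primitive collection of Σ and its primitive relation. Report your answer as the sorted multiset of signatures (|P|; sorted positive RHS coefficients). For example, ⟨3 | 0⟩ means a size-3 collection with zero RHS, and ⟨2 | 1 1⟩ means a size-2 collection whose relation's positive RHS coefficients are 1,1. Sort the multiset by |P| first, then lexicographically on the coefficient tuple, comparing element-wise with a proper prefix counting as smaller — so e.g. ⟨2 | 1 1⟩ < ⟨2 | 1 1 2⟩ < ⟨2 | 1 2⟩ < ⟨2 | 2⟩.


Minimal non-faces — 16 found among 11 rays, 38 max cones:

  {6,11}:  v_{6} + v_{11} = 0  so sig = ⟨2 | 0⟩
  {7,8}:  v_{7} + v_{8} = 0  so sig = ⟨2 | 0⟩
  {4,9}:  v_{4} + v_{9} = v_{11}  so sig = ⟨2 | 1⟩
  {2,9}:  v_{2} + v_{9} = v_{5} + v_{7}  so sig = ⟨2 | 1 1⟩
  {4,6}:  v_{4} + v_{6} = v_{3} + v_{10}  so sig = ⟨2 | 1 1⟩
  {6,7}:  v_{6} + v_{7} = v_{1} + v_{2}  so sig = ⟨2 | 1 1⟩
  {6,9}:  v_{6} + v_{9} = v_{1} + v_{5}  so sig = ⟨2 | 1 1⟩
  {2,8}:  v_{2} + v_{8} = v_{3} + v_{5} + v_{10}  so sig = ⟨2 | 1 1 1⟩
  {2,11}:  v_{2} + v_{11} = v_{4} + v_{5} + v_{7}  so sig = ⟨2 | 1 1 1⟩
  {1,4,5}:  v_{1} + v_{4} + v_{5} = 0  so sig = ⟨3 | 0⟩
  {3,9,10}:  v_{3} + v_{9} + v_{10} = 0  so sig = ⟨3 | 0⟩
  {1,5,11}:  v_{1} + v_{5} + v_{11} = v_{9}  so sig = ⟨3 | 1⟩
  {3,10,11}:  v_{3} + v_{10} + v_{11} = v_{4}  so sig = ⟨3 | 1⟩
  {1,2,4}:  v_{1} + v_{2} + v_{4} = v_{3} + v_{7} + v_{10}  so sig = ⟨3 | 1 1 1⟩
  {1,3,5,10}:  v_{1} + v_{3} + v_{5} + v_{10} = v_{6}  so sig = ⟨4 | 1⟩
  {3,5,7,10}:  v_{3} + v_{5} + v_{7} + v_{10} = v_{2}  so sig = ⟨4 | 1⟩

Sorted signature multiset PRS(X):
    |P|=2: 9 collections, coeffs (), (), (1), (1,1), (1,1), (1,1), (1,1), (1,1,1), (1,1,1)
    |P|=3: 5 collections, coeffs (), (), (1), (1), (1,1,1)
    |P|=4: 2 collections, coeffs (1), (1)


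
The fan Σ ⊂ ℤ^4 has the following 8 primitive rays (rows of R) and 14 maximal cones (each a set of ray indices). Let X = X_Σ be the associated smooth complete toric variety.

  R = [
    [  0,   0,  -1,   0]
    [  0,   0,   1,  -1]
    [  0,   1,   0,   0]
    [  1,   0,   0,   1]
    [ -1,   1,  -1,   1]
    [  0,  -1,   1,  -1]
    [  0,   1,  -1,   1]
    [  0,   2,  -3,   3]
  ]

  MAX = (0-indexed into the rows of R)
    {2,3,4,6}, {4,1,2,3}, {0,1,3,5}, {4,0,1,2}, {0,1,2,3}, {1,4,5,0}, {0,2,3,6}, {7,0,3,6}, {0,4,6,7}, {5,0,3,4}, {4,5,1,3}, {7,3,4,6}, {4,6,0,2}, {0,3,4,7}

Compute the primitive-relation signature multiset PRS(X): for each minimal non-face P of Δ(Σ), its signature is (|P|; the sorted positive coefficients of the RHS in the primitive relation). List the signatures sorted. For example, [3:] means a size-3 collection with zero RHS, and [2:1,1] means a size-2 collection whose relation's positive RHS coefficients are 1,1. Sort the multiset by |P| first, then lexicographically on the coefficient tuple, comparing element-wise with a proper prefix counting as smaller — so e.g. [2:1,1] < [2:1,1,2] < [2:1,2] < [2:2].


Δ(Σ) — 8 vertices, 9 min non-faces:

  P={5,6}:  v_{5} + v_{6} = 0 ; sig = [2:]
  P={1,6}:  v_{1} + v_{6} = v_{2} ; sig = [2:1]
  P={2,5}:  v_{2} + v_{5} = v_{1} ; sig = [2:1]
  P={5,7}:  v_{5} + v_{7} = v_{0} + v_{3} + v_{4} ; sig = [2:1,1,1]
  P={1,7}:  v_{1} + v_{7} = 2·v_{6} ; sig = [2:2]
  P={2,7}:  v_{2} + v_{7} = 3·v_{6} ; sig = [2:3]
  P={0,1,3,4}:  v_{0} + v_{1} + v_{3} + v_{4} = v_{6} ; sig = [4:1]
  P={0,3,4,6}:  v_{0} + v_{3} + v_{4} + v_{6} = v_{7} ; sig = [4:1]
  P={0,2,3,4}:  v_{0} + v_{2} + v_{3} + v_{4} = 2·v_{6} ; sig = [4:2]

Sorted signature multiset PRS(X):
{ [2:],  [2:1] ×2,  [2:1,1,1],  [2:2],  [2:3],  [4:1] ×2,  [4:2] }


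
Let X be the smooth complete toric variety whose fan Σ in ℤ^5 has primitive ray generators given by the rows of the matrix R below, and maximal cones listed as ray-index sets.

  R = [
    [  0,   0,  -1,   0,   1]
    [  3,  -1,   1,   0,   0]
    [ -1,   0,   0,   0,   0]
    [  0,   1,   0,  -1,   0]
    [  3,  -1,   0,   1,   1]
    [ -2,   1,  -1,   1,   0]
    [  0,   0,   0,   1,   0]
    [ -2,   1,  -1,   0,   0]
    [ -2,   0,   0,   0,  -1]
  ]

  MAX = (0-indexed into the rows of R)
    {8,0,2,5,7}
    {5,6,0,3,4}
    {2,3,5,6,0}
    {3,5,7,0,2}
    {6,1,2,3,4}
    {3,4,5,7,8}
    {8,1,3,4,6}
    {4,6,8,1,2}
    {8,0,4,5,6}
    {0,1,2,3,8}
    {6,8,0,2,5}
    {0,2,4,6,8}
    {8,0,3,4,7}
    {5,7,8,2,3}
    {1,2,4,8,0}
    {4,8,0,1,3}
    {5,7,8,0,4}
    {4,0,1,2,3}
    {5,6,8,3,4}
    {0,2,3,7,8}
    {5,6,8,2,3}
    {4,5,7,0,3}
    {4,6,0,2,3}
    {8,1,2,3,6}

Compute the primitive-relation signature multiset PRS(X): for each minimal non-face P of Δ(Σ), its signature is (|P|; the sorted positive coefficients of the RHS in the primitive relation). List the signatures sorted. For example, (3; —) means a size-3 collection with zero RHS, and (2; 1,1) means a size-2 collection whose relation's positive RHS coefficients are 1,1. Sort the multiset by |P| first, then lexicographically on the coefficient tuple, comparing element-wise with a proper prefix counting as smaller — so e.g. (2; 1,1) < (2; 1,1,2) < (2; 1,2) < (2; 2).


Σ has 9 primitive collections:

  P={6,7}:  v_{6} + v_{7} = v_{5} ; sig = (2; 1)
  P={1,7}:  v_{1} + v_{7} = v_{3} + v_{4} + v_{8} ; sig = (2; 1,1,1)
  P={1,5}:  v_{1} + v_{5} = v_{3} + v_{4} + v_{6} + v_{8} ; sig = (2; 1,1,1,1)
  P={0,1,6}:  v_{0} + v_{1} + v_{6} = v_{4} ; sig = (3; 1)
  P={2,4,7}:  v_{2} + v_{4} + v_{7} = v_{0} + v_{6} ; sig = (3; 1,1)
  P={2,4,5}:  v_{2} + v_{4} + v_{5} = v_{0} + 2·v_{6} ; sig = (3; 1,2)
  P={2,3,4,8}:  v_{2} + v_{3} + v_{4} + v_{8} = 0 ; sig = (4; —)
  P={0,3,6,8}:  v_{0} + v_{3} + v_{6} + v_{8} = v_{7} ; sig = (4; 1)
  P={0,3,5,8}:  v_{0} + v_{3} + v_{5} + v_{8} = 2·v_{7} ; sig = (4; 2)

Signatures (|P|; sorted positive RHS coefficients), sorted:
    (2; 1)
    (2; 1,1,1)
    (2; 1,1,1,1)
    (3; 1)
    (3; 1,1)
    (3; 1,2)
    (4; —)
    (4; 1)
    (4; 2)


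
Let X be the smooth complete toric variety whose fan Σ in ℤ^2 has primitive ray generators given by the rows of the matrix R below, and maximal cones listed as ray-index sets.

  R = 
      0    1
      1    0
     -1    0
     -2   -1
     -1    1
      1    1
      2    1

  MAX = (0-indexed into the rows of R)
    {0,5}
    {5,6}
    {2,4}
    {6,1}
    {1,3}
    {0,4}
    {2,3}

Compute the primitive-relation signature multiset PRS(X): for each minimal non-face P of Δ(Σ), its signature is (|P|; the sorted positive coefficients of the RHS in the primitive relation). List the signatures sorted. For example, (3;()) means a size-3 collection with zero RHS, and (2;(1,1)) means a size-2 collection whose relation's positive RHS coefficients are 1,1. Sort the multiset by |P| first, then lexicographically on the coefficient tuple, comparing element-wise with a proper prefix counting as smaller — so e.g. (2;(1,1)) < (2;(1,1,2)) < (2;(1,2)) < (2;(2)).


|primitive collections| = 14. Relations:

  P={1,2}:  v_{1} + v_{2} = 0  →  sig = (2;())
  P={3,6}:  v_{3} + v_{6} = 0  →  sig = (2;())
  P={0,1}:  v_{0} + v_{1} = v_{5}  →  sig = (2;(1))
  P={0,2}:  v_{0} + v_{2} = v_{4}  →  sig = (2;(1))
  P={1,4}:  v_{1} + v_{4} = v_{0}  →  sig = (2;(1))
  P={1,5}:  v_{1} + v_{5} = v_{6}  →  sig = (2;(1))
  P={2,5}:  v_{2} + v_{5} = v_{0}  →  sig = (2;(1))
  P={2,6}:  v_{2} + v_{6} = v_{5}  →  sig = (2;(1))
  P={3,5}:  v_{3} + v_{5} = v_{2}  →  sig = (2;(1))
  P={4,6}:  v_{4} + v_{6} = v_{0} + v_{5}  →  sig = (2;(1,1))
  P={0,3}:  v_{0} + v_{3} = 2·v_{2}  →  sig = (2;(2))
  P={0,6}:  v_{0} + v_{6} = 2·v_{5}  →  sig = (2;(2))
  P={4,5}:  v_{4} + v_{5} = 2·v_{0}  →  sig = (2;(2))
  P={3,4}:  v_{3} + v_{4} = 3·v_{2}  →  sig = (2;(3))

Sorted signature multiset PRS(X):
    (2;())
    (2;())
    (2;(1))
    (2;(1))
    (2;(1))
    (2;(1))
    (2;(1))
    (2;(1))
    (2;(1))
    (2;(1,1))
    (2;(2))
    (2;(2))
    (2;(2))
    (2;(3))


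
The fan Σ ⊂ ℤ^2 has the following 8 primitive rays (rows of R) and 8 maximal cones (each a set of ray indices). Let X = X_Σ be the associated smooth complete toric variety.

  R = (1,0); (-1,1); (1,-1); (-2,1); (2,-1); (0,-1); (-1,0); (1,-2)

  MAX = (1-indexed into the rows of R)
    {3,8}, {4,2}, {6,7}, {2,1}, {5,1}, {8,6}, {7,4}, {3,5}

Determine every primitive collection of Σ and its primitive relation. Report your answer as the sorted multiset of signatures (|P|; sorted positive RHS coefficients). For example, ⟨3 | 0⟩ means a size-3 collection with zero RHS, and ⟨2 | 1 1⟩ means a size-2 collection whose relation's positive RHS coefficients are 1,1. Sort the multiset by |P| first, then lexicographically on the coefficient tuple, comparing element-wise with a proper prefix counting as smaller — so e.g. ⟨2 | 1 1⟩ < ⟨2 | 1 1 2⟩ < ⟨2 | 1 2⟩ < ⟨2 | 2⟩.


Primitive collections (20):

  • {1,7}:  v_{1} + v_{7} = 0  so sig = ⟨2 | 0⟩
  • {2,3}:  v_{2} + v_{3} = 0  so sig = ⟨2 | 0⟩
  • {4,5}:  v_{4} + v_{5} = 0  so sig = ⟨2 | 0⟩
  • {1,3}:  v_{1} + v_{3} = v_{5}  so sig = ⟨2 | 1⟩
  • {1,4}:  v_{1} + v_{4} = v_{2}  so sig = ⟨2 | 1⟩
  • {1,6}:  v_{1} + v_{6} = v_{3}  so sig = ⟨2 | 1⟩
  • {2,5}:  v_{2} + v_{5} = v_{1}  so sig = ⟨2 | 1⟩
  • {2,6}:  v_{2} + v_{6} = v_{7}  so sig = ⟨2 | 1⟩
  • {2,7}:  v_{2} + v_{7} = v_{4}  so sig = ⟨2 | 1⟩
  • {2,8}:  v_{2} + v_{8} = v_{6}  so sig = ⟨2 | 1⟩
  • {3,4}:  v_{3} + v_{4} = v_{7}  so sig = ⟨2 | 1⟩
  • {3,6}:  v_{3} + v_{6} = v_{8}  so sig = ⟨2 | 1⟩
  • {3,7}:  v_{3} + v_{7} = v_{6}  so sig = ⟨2 | 1⟩
  • {5,7}:  v_{5} + v_{7} = v_{3}  so sig = ⟨2 | 1⟩
  • {4,8}:  v_{4} + v_{8} = v_{6} + v_{7}  so sig = ⟨2 | 1 1⟩
  • {1,8}:  v_{1} + v_{8} = 2·v_{3}  so sig = ⟨2 | 2⟩
  • {4,6}:  v_{4} + v_{6} = 2·v_{7}  so sig = ⟨2 | 2⟩
  • {5,6}:  v_{5} + v_{6} = 2·v_{3}  so sig = ⟨2 | 2⟩
  • {7,8}:  v_{7} + v_{8} = 2·v_{6}  so sig = ⟨2 | 2⟩
  • {5,8}:  v_{5} + v_{8} = 3·v_{3}  so sig = ⟨2 | 3⟩

Signatures (|P|; sorted positive RHS coefficients), sorted:
[⟨2 | 0⟩, ⟨2 | 0⟩, ⟨2 | 0⟩, ⟨2 | 1⟩, ⟨2 | 1⟩, ⟨2 | 1⟩, ⟨2 | 1⟩, ⟨2 | 1⟩, ⟨2 | 1⟩, ⟨2 | 1⟩, ⟨2 | 1⟩, ⟨2 | 1⟩, ⟨2 | 1⟩, ⟨2 | 1⟩, ⟨2 | 1 1⟩, ⟨2 | 2⟩, ⟨2 | 2⟩, ⟨2 | 2⟩, ⟨2 | 2⟩, ⟨2 | 3⟩]
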